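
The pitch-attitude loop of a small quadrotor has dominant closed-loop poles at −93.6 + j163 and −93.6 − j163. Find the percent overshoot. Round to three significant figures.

%OS ≈ 16.5%

With σ = 93.6, ω_d = 163: ω_n = √(σ²+ω_d²) = 188 rad/s, ζ = σ/ω_n = 0.498.
Overshoot: exp(−π·0.498/√(1−0.498²)) = 0.165, i.e. 16.5%.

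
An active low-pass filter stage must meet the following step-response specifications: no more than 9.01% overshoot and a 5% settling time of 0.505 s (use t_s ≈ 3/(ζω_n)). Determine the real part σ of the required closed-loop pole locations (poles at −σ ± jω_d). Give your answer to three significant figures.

The settling-time spec alone fixes σ = ζω_n = 3/t_s = 3/0.505 = 5.94.
(Overshoot then fixes ζ = 0.608 and hence ω_d = σ·√(1−ζ²)/ζ = 7.75 rad/s.)

σ ≈ 5.94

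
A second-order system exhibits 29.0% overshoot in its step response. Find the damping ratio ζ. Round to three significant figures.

ζ ≈ 0.367

ζ = −ln(OS)/√(π² + (ln OS)²). With OS = 0.290, ln OS = −1.238 and ζ = 1.238/3.377 = 0.367.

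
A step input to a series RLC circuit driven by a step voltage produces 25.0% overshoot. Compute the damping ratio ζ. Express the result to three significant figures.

Inverting the overshoot relation: ζ = |ln 0.250|/√(π² + ln²0.250) = 0.404.

ζ ≈ 0.404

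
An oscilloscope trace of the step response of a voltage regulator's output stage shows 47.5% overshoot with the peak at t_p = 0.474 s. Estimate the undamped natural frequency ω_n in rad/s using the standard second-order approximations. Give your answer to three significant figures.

From the overshoot, ζ = −ln(OS)/√(π²+ln²(OS)) = 0.231.
t_p = π/ω_d ⇒ ω_d = 6.63 rad/s; then ω_n = ω_d/√(1−ζ²) = 6.81 rad/s.

ω_n ≈ 6.81 rad/s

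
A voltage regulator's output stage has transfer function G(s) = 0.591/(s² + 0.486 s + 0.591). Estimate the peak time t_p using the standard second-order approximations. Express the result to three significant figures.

t_p ≈ 4.31 s

Comparing the denominator to s² + 2ζω_n s + ω_n²: ω_n = √0.591 = 0.769 rad/s, and 2ζω_n = 0.486 so ζ = 0.486/(2·0.769) = 0.316.
ω_d = ω_n√(1−ζ²) = 0.729 rad/s. Then t_p = π/ω_d = 4.31 s.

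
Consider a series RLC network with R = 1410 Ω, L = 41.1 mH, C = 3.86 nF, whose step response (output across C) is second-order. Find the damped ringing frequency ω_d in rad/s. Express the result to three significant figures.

For a series RLC circuit (capacitor voltage as output), ω_n = 1/√(LC) = 1/√(41.1 mH · 3.86 nF) = 79400 rad/s.
ζ = (R/2)·√(C/L) = (1410/2)·√(3.86 nF/41.1 mH) = 0.216.
ω_d = 79400·√(1 − 0.216²) = 77500 rad/s.

ω_d ≈ 77500 rad/s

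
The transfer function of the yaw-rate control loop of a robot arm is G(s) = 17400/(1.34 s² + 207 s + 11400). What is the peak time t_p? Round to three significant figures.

t_p ≈ 0.0623 s

Dividing through by 1.34: denominator becomes s² + 154.5 s + 8507.
So ω_n = √8507 = 92.2 rad/s and ζ = 154.5/(2·92.2) = 0.837.
The damped frequency ω_d = ω_n√(1−ζ²) = 50.4 rad/s. t_p = π/ω_d = 0.0623 s.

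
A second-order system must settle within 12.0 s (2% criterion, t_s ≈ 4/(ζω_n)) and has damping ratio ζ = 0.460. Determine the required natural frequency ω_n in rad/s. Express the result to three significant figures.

Rearranging t_s ≈ 4/(ζω_n) gives ω_n = 4/(ζ·t_s) = 4/(0.460 × 12.0) = 0.725 rad/s.

ω_n ≈ 0.725 rad/s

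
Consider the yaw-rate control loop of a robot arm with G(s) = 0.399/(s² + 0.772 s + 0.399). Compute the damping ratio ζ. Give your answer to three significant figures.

Comparing the denominator to s² + 2ζω_n s + ω_n²: ω_n = √0.399 = 0.632 rad/s, and 2ζω_n = 0.772 so ζ = 0.772/(2·0.632) = 0.611.

ζ ≈ 0.611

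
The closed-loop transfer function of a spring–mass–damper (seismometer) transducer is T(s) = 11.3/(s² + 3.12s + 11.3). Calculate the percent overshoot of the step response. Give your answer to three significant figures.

%OS ≈ 19.3%

ω_n = √11.3 = 3.36 rad/s; ζ = 3.12/(2·3.36) = 0.464.
Overshoot: exp(−π·0.464/√(1−0.464²)) = 0.193, i.e. 19.3%.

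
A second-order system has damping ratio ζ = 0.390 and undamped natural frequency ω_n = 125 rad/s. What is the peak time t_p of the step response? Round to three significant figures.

The damped frequency is ω_d = ω_n√(1−ζ²) = 125·√(1−0.152) = 115 rad/s.
Peak time t_p = π/ω_d = π/115 = 0.0273 s.

t_p ≈ 0.0273 s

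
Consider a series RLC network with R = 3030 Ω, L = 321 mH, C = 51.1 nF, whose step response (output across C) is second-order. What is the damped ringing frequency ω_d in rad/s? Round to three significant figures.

ω_d ≈ 6220 rad/s

For a series RLC circuit (capacitor voltage as output), ω_n = 1/√(LC) = 1/√(321 mH · 51.1 nF) = 7810 rad/s.
ζ = (R/2)·√(C/L) = (3030/2)·√(51.1 nF/321 mH) = 0.604.
The damped frequency ω_d = ω_n√(1−ζ²) = 6220 rad/s.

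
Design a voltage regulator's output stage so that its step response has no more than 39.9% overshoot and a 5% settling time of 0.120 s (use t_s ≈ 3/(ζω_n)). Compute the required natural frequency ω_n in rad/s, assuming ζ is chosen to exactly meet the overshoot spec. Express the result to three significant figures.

From %OS = 100·exp(−πζ/√(1−ζ²)), invert to get ζ = −ln(OS)/√(π² + ln²(OS)) with OS = 0.399.
−ln 0.399 = 0.9188, so ζ = 0.9188/√(π² + 0.8442) = 0.281.
Then ω_n = 3/(ζ t_s) = 3/(0.281 × 0.120) = 89.1 rad/s.

ω_n ≈ 89.1 rad/s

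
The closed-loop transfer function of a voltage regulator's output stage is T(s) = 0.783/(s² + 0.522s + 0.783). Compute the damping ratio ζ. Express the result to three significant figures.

Matching coefficients with s² + 2ζω_n s + ω_n² gives ω_n² = 0.783 ⇒ ω_n = 0.885 rad/s, and ζ = 0.522/(2ω_n) = 0.295.

ζ ≈ 0.295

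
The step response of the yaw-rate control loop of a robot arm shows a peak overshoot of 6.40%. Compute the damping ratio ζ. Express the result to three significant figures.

Inverting the overshoot relation: ζ = |ln 0.0640|/√(π² + ln²0.0640) = 0.659.

ζ ≈ 0.659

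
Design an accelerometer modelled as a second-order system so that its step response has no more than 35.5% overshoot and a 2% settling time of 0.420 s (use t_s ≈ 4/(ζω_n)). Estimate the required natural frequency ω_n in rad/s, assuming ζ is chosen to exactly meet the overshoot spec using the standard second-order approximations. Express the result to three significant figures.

ζ = −ln(OS)/√(π² + (ln OS)²). With OS = 0.355, ln OS = −1.036 and ζ = 1.036/3.308 = 0.313.
From t_s ≈ 4/(ζω_n): ω_n = 4/(ζ·t_s) = 4/(0.313·0.420) = 30.4 rad/s.

ω_n ≈ 30.4 rad/s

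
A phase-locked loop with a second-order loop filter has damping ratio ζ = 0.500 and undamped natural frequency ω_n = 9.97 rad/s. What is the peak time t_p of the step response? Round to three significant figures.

The damped frequency is ω_d = ω_n√(1−ζ²) = 9.97·√(1−0.250) = 8.63 rad/s.
Peak time t_p = π/ω_d = π/8.63 = 0.364 s.

t_p ≈ 0.364 s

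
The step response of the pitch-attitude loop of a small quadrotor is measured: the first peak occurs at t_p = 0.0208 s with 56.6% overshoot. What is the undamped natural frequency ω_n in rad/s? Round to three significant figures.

The overshoot fixes ζ = −ln(OS)/√(π²+ln²(OS)) = 0.178.
From t_p = π/ω_d, ω_d = π/0.0208 = 151 rad/s, so ω_n = ω_d/√(1−ζ²) = 153 rad/s.

ω_n ≈ 153 rad/s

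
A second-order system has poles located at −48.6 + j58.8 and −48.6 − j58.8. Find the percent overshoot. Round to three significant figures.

With σ = 48.6, ω_d = 58.8: ω_n = √(σ²+ω_d²) = 76.3 rad/s, ζ = σ/ω_n = 0.637.
Overshoot: exp(−π·0.637/√(1−0.637²)) = 0.0745, i.e. 7.45%.

%OS ≈ 7.45%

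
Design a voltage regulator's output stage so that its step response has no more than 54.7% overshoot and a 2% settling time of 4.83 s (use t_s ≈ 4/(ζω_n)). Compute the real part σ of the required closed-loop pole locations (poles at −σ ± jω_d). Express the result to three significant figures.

The settling-time spec alone fixes σ = ζω_n = 4/t_s = 4/4.83 = 0.828.
(Overshoot then fixes ζ = 0.189 and hence ω_d = σ·√(1−ζ²)/ζ = 4.31 rad/s.)

σ ≈ 0.828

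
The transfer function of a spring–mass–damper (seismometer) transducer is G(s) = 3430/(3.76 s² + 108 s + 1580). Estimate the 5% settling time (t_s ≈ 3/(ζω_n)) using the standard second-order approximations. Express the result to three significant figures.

Dividing through by 3.76: denominator becomes s² + 28.72 s + 420.2.
So ω_n = √420.2 = 20.5 rad/s and ζ = 28.72/(2·20.5) = 0.701.
t_s ≈ 3/(ζω_n) = 0.209 s.

t_s ≈ 0.209 s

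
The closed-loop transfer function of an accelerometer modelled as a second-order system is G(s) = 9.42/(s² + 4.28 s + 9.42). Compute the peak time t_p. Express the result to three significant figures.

ω_n = √9.42 = 3.07 rad/s; ζ = 4.28/(2·3.07) = 0.697.
ω_d = ω_n√(1−ζ²) = 2.20 rad/s. Then t_p = π/ω_d = 1.43 s.

t_p ≈ 1.43 s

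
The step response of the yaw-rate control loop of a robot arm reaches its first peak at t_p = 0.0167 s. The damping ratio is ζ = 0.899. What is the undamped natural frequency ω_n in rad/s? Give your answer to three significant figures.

Peak time t_p = π/ω_d, so ω_d = π/t_p = π/0.0167 = 188 rad/s.
ω_n = ω_d/√(1−ζ²) = 188/√0.192 = 430 rad/s.

ω_n ≈ 430 rad/s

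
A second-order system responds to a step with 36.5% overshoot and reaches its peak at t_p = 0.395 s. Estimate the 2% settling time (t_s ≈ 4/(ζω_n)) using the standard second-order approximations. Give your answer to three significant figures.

The overshoot fixes ζ = −ln(OS)/√(π²+ln²(OS)) = 0.305.
t_p = π/ω_d ⇒ ω_d = 7.95 rad/s; then ω_n = ω_d/√(1−ζ²) = 8.35 rad/s.
t_s ≈ 4/(ζω_n) = 4/(0.305·8.35) = 1.57 s.

t_s ≈ 1.57 s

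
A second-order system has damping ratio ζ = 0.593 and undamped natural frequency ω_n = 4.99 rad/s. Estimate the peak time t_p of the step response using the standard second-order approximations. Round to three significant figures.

The damped frequency is ω_d = ω_n√(1−ζ²) = 4.99·√(1−0.352) = 4.02 rad/s.
Peak time t_p = π/ω_d = π/4.02 = 0.782 s.

t_p ≈ 0.782 s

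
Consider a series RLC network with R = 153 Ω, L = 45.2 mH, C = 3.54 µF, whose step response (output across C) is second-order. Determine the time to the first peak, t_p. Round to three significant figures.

t_p ≈ 0.00171 s

For a series RLC circuit (capacitor voltage as output), ω_n = 1/√(LC) = 1/√(45.2 mH · 3.54 µF) = 2500 rad/s.
ζ = (R/2)·√(C/L) = (153/2)·√(3.54 µF/45.2 mH) = 0.677.
The damped frequency ω_d = ω_n√(1−ζ²) = 1840 rad/s. t_p = π/ω_d = 0.00171 s.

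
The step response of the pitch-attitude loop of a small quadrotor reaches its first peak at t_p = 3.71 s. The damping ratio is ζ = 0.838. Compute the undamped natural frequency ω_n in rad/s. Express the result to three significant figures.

Peak time t_p = π/ω_d, so ω_d = π/t_p = π/3.71 = 0.847 rad/s.
ω_n = ω_d/√(1−ζ²) = 0.847/√0.298 = 1.55 rad/s.

ω_n ≈ 1.55 rad/s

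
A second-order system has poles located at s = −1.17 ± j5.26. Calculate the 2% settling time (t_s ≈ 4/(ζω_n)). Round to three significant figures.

For poles at −σ ± jω_d, ζω_n = σ = 1.17, so t_s ≈ 4/σ = 3.42 s.

t_s ≈ 3.42 s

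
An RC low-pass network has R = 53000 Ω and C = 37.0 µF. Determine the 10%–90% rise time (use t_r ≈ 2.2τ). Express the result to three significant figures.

t_r ≈ 4.31 s

τ = RC = 53000 × 37.0 µF = 1.96 s.
t_r ≈ 2.2τ = 4.31 s.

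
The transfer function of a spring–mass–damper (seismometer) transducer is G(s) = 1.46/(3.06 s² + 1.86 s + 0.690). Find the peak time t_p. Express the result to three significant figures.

t_p ≈ 8.61 s

Dividing through by 3.06: denominator becomes s² + 0.6078 s + 0.2255.
So ω_n = √0.2255 = 0.475 rad/s and ζ = 0.6078/(2·0.475) = 0.640.
The damped frequency ω_d = ω_n√(1−ζ²) = 0.365 rad/s. t_p = π/ω_d = 8.61 s.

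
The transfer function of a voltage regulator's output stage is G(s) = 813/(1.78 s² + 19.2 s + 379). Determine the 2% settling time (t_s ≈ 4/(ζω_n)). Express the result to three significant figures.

Dividing through by 1.78: denominator becomes s² + 10.79 s + 212.9.
So ω_n = √212.9 = 14.6 rad/s and ζ = 10.79/(2·14.6) = 0.370.
t_s ≈ 4/(ζω_n) = 0.742 s.

t_s ≈ 0.742 s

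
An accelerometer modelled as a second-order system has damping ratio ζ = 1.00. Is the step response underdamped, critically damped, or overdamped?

critically damped

Since ζ = 1, the system is critically damped.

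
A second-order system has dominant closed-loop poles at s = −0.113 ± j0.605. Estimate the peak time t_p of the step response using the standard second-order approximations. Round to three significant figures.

t_p ≈ 5.19 s

t_p = π/ω_d with ω_d = 0.605 (the imaginary part), so t_p = 5.19 s.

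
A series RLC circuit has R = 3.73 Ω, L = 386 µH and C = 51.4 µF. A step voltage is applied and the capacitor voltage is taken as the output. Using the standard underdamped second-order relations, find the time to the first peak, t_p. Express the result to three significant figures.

For a series RLC circuit (capacitor voltage as output), ω_n = 1/√(LC) = 1/√(386 µH · 51.4 µF) = 7100 rad/s.
ζ = (R/2)·√(C/L) = (3.73/2)·√(51.4 µF/386 µH) = 0.681.
ω_d = 7100·√(1 − 0.681²) = 5200 rad/s. t_p = π/ω_d = 0.000604 s.

t_p ≈ 0.000604 s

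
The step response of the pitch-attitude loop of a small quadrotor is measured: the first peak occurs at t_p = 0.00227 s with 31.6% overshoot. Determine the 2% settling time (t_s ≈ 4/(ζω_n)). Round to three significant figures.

ζ from %OS: ζ = |ln 0.316|/√(π²+ln²0.316) = 0.344.
From t_p = π/ω_d, ω_d = π/0.00227 = 1380 rad/s, so ω_n = ω_d/√(1−ζ²) = 1470 rad/s.
t_s ≈ 4/(ζω_n) = 4/(0.344·1470) = 0.00788 s.

t_s ≈ 0.00788 s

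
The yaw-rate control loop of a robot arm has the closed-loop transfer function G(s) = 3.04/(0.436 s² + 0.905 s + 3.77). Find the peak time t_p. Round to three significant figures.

Dividing through by 0.436: denominator becomes s² + 2.076 s + 8.647.
So ω_n = √8.647 = 2.94 rad/s and ζ = 2.076/(2·2.94) = 0.353.
ω_d = 2.94·√(1 − 0.353²) = 2.75 rad/s. t_p = π/ω_d = 1.14 s.

t_p ≈ 1.14 s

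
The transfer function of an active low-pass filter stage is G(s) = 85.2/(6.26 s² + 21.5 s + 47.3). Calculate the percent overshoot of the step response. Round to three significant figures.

Dividing through by 6.26: denominator becomes s² + 3.435 s + 7.556.
So ω_n = √7.556 = 2.75 rad/s and ζ = 3.435/(2·2.75) = 0.625.
Overshoot: exp(−π·0.625/√(1−0.625²)) = 0.0810, i.e. 8.10%.

%OS ≈ 8.10%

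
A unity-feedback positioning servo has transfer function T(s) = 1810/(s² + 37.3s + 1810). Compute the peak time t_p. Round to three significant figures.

Matching coefficients with s² + 2ζω_n s + ω_n² gives ω_n² = 1810 ⇒ ω_n = 42.5 rad/s, and ζ = 37.3/(2ω_n) = 0.438.
The damped frequency ω_d = ω_n√(1−ζ²) = 38.2 rad/s. Then t_p = π/ω_d = 0.0822 s.

t_p ≈ 0.0822 s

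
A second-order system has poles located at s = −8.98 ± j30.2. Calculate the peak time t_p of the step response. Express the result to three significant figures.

t_p ≈ 0.104 s

t_p = π/ω_d with ω_d = 30.2 (the imaginary part), so t_p = 0.104 s.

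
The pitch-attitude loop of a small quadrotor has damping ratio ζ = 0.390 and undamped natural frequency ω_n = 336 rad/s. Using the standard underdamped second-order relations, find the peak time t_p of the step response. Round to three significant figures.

t_p ≈ 0.0102 s

The damped frequency is ω_d = ω_n√(1−ζ²) = 336·√(1−0.152) = 309 rad/s.
Peak time t_p = π/ω_d = π/309 = 0.0102 s.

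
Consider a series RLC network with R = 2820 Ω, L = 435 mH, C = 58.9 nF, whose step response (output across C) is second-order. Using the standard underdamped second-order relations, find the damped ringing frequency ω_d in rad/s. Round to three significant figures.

For a series RLC circuit (capacitor voltage as output), ω_n = 1/√(LC) = 1/√(435 mH · 58.9 nF) = 6250 rad/s.
ζ = (R/2)·√(C/L) = (2820/2)·√(58.9 nF/435 mH) = 0.519.
ω_d = ω_n√(1−ζ²) = 5340 rad/s.

ω_d ≈ 5340 rad/s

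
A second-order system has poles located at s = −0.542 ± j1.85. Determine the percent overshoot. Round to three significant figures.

%OS ≈ 39.8%

The poles are at −σ ± jω_d with σ = 0.542 and ω_d = 1.85, so ω_n = √(σ²+ω_d²) = 1.93 rad/s and ζ = σ/ω_n = 0.281.
%OS = 100·exp(−πζ/√(1−ζ²)) = 39.8%.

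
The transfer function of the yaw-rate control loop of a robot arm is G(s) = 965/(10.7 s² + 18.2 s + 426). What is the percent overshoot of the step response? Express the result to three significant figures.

Dividing through by 10.7: denominator becomes s² + 1.701 s + 39.81.
So ω_n = √39.81 = 6.31 rad/s and ζ = 1.701/(2·6.31) = 0.135.
%OS = 100 e^{−πζ/√(1−ζ²)} with ζ = 0.135 gives 65.2%.

%OS ≈ 65.2%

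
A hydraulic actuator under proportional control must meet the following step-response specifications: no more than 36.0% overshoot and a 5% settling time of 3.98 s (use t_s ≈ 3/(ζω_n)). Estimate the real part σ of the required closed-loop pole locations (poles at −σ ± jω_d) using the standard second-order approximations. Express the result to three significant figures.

The settling-time spec alone fixes σ = ζω_n = 3/t_s = 3/3.98 = 0.754.
(Overshoot then fixes ζ = 0.309 and hence ω_d = σ·√(1−ζ²)/ζ = 2.32 rad/s.)

σ ≈ 0.754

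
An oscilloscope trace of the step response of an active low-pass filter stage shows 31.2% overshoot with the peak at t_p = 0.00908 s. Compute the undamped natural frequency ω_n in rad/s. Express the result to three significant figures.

The overshoot fixes ζ = −ln(OS)/√(π²+ln²(OS)) = 0.348.
t_p = π/ω_d ⇒ ω_d = 346 rad/s; then ω_n = ω_d/√(1−ζ²) = 369 rad/s.

ω_n ≈ 369 rad/s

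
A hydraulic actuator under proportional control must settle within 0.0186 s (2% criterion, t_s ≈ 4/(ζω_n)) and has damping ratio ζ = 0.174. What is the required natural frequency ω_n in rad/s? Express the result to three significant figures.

ω_n ≈ 1240 rad/s

Rearranging t_s ≈ 4/(ζω_n) gives ω_n = 4/(ζ·t_s) = 4/(0.174 × 0.0186) = 1240 rad/s.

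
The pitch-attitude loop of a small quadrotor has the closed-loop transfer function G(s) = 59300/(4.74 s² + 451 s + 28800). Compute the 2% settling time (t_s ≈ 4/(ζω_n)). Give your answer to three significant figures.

Dividing through by 4.74: denominator becomes s² + 95.15 s + 6076.
So ω_n = √6076 = 77.9 rad/s and ζ = 95.15/(2·77.9) = 0.610.
t_s ≈ 4/(ζω_n) = 0.0841 s.

t_s ≈ 0.0841 s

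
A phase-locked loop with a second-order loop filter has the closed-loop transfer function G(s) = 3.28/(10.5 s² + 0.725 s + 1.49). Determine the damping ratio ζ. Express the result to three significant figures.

Dividing through by 10.5: denominator becomes s² + 0.06905 s + 0.1419.
So ω_n = √0.1419 = 0.377 rad/s and ζ = 0.06905/(2·0.377) = 0.0916.

ζ ≈ 0.0916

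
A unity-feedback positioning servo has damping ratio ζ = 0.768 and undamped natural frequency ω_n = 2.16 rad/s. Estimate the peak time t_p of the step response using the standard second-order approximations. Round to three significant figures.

t_p ≈ 2.27 s

The damped frequency is ω_d = ω_n√(1−ζ²) = 2.16·√(1−0.590) = 1.38 rad/s.
Peak time t_p = π/ω_d = π/1.38 = 2.27 s.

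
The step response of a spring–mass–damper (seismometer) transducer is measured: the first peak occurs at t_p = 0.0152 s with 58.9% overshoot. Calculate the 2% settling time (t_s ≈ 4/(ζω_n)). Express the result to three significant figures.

The overshoot fixes ζ = −ln(OS)/√(π²+ln²(OS)) = 0.166.
t_p = π/ω_d ⇒ ω_d = 207 rad/s; then ω_n = ω_d/√(1−ζ²) = 210 rad/s.
t_s ≈ 4/(ζω_n) = 4/(0.166·210) = 0.115 s.

t_s ≈ 0.115 s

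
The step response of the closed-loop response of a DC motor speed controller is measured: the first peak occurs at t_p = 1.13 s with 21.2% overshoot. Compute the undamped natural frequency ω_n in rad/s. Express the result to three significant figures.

ζ from %OS: ζ = |ln 0.212|/√(π²+ln²0.212) = 0.443.
From t_p = π/ω_d, ω_d = π/1.13 = 2.78 rad/s, so ω_n = ω_d/√(1−ζ²) = 3.10 rad/s.

ω_n ≈ 3.10 rad/s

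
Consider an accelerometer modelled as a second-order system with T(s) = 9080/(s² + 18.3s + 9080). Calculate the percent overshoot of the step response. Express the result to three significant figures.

%OS ≈ 73.9%

ω_n = √9080 = 95.3 rad/s; ζ = 18.3/(2·95.3) = 0.0960.
%OS = 100·exp(−πζ/√(1−ζ²)) = 73.9%.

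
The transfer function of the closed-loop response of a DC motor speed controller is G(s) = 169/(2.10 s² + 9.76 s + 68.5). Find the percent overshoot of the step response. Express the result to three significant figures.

Dividing through by 2.10: denominator becomes s² + 4.648 s + 32.62.
So ω_n = √32.62 = 5.71 rad/s and ζ = 4.648/(2·5.71) = 0.407.
%OS = 100·exp(−πζ/√(1−ζ²)) = 24.7%.

%OS ≈ 24.7%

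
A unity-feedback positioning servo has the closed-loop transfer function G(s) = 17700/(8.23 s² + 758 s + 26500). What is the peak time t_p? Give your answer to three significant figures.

Dividing through by 8.23: denominator becomes s² + 92.10 s + 3220.
So ω_n = √3220 = 56.7 rad/s and ζ = 92.10/(2·56.7) = 0.812.
ω_d = ω_n√(1−ζ²) = 33.2 rad/s. t_p = π/ω_d = 0.0948 s.

t_p ≈ 0.0948 s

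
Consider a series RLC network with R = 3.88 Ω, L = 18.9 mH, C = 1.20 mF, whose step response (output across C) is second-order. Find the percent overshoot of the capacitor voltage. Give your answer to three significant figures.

For a series RLC circuit (capacitor voltage as output), ω_n = 1/√(LC) = 1/√(18.9 mH · 1.20 mF) = 210 rad/s.
ζ = (R/2)·√(C/L) = (3.88/2)·√(1.20 mF/18.9 mH) = 0.489.
%OS = 100·exp(−πζ/√(1−ζ²)) = 17.2%.

%OS ≈ 17.2%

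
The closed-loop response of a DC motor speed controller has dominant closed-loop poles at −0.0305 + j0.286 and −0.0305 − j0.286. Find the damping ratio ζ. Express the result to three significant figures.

ζ ≈ 0.106

|pole| = ω_n = √(0.0305² + 0.286²) = 0.288 rad/s; ζ = cos θ = σ/ω_n = 0.106.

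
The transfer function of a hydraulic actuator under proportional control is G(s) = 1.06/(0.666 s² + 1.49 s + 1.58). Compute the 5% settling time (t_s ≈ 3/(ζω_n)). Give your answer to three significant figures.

t_s ≈ 2.68 s

Dividing through by 0.666: denominator becomes s² + 2.237 s + 2.372.
So ω_n = √2.372 = 1.54 rad/s and ζ = 2.237/(2·1.54) = 0.726.
t_s ≈ 3/(ζω_n) = 2.68 s.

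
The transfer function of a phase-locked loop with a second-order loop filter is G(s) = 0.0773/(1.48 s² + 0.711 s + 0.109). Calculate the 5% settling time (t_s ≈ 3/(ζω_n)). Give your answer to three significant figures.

t_s ≈ 12.5 s

Dividing through by 1.48: denominator becomes s² + 0.4804 s + 0.07365.
So ω_n = √0.07365 = 0.271 rad/s and ζ = 0.4804/(2·0.271) = 0.885.
t_s ≈ 3/(ζω_n) = 12.5 s.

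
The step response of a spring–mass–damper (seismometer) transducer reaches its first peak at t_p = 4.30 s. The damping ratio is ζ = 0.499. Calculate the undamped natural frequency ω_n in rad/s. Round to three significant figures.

ω_n ≈ 0.843 rad/s

Peak time t_p = π/ω_d, so ω_d = π/t_p = π/4.30 = 0.731 rad/s.
ω_n = ω_d/√(1−ζ²) = 0.731/√0.751 = 0.843 rad/s.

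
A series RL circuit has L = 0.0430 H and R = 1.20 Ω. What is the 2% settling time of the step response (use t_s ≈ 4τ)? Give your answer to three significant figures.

τ = L/R = 0.0430/1.20 = 0.0358 s.
t_s ≈ 4τ = 0.143 s.

t_s ≈ 0.143 s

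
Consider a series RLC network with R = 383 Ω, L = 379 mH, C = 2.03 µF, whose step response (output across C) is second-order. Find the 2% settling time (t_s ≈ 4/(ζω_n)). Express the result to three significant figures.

For a series RLC circuit (capacitor voltage as output), ω_n = 1/√(LC) = 1/√(379 mH · 2.03 µF) = 1140 rad/s.
ζ = (R/2)·√(C/L) = (383/2)·√(2.03 µF/379 mH) = 0.443.
t_s ≈ 4/(ζω_n) = 0.00792 s.

t_s ≈ 0.00792 s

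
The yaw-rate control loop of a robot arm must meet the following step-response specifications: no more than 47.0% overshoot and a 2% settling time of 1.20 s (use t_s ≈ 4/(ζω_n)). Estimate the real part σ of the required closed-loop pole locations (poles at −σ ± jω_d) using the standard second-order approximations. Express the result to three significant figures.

σ ≈ 3.33

The settling-time spec alone fixes σ = ζω_n = 4/t_s = 4/1.20 = 3.33.
(Overshoot then fixes ζ = 0.234 and hence ω_d = σ·√(1−ζ²)/ζ = 13.9 rad/s.)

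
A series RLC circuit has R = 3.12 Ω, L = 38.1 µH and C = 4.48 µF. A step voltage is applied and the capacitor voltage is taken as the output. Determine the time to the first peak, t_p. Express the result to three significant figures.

t_p ≈ 0.0000486 s

For a series RLC circuit (capacitor voltage as output), ω_n = 1/√(LC) = 1/√(38.1 µH · 4.48 µF) = 76500 rad/s.
ζ = (R/2)·√(C/L) = (3.12/2)·√(4.48 µF/38.1 µH) = 0.535.
ω_d = ω_n√(1−ζ²) = 64700 rad/s. t_p = π/ω_d = 0.0000486 s.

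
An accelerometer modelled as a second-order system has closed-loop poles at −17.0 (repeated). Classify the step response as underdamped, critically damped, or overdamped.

Since there is a repeated negative-real pole, the response is critically damped.

critically damped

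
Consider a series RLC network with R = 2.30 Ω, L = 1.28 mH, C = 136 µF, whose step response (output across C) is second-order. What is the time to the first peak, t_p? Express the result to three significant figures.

For a series RLC circuit (capacitor voltage as output), ω_n = 1/√(LC) = 1/√(1.28 mH · 136 µF) = 2400 rad/s.
ζ = (R/2)·√(C/L) = (2.30/2)·√(136 µF/1.28 mH) = 0.375.
ω_d = ω_n√(1−ζ²) = 2220 rad/s. t_p = π/ω_d = 0.00141 s.

t_p ≈ 0.00141 s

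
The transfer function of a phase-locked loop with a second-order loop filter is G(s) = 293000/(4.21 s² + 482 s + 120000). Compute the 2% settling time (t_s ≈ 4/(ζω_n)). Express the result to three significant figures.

t_s ≈ 0.0699 s

Dividing through by 4.21: denominator becomes s² + 114.5 s + 28500.
So ω_n = √28500 = 169 rad/s and ζ = 114.5/(2·169) = 0.339.
t_s ≈ 4/(ζω_n) = 0.0699 s.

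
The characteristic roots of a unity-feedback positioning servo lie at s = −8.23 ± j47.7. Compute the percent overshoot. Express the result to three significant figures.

|pole| = ω_n = √(8.23² + 47.7²) = 48.4 rad/s; ζ = cos θ = σ/ω_n = 0.170.
%OS = 100 e^{−πζ/√(1−ζ²)} with ζ = 0.170 gives 58.2%.

%OS ≈ 58.2%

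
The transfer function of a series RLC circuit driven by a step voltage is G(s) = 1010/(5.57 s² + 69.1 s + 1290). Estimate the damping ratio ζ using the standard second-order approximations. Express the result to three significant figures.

Dividing through by 5.57: denominator becomes s² + 12.41 s + 231.6.
So ω_n = √231.6 = 15.2 rad/s and ζ = 12.41/(2·15.2) = 0.408.

ζ ≈ 0.408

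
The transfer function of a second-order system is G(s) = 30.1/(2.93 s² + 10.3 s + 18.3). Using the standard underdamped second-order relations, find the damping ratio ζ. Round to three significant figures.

ζ ≈ 0.703

Dividing through by 2.93: denominator becomes s² + 3.515 s + 6.246.
So ω_n = √6.246 = 2.50 rad/s and ζ = 3.515/(2·2.50) = 0.703.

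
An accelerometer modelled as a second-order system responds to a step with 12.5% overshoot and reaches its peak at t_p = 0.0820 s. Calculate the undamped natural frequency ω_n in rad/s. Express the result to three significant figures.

The overshoot fixes ζ = −ln(OS)/√(π²+ln²(OS)) = 0.552.
From t_p = π/ω_d, ω_d = π/0.0820 = 38.3 rad/s, so ω_n = ω_d/√(1−ζ²) = 45.9 rad/s.

ω_n ≈ 45.9 rad/s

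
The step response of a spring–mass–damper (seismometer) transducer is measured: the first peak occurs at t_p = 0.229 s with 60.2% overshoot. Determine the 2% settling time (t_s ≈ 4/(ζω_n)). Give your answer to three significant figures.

ζ from %OS: ζ = |ln 0.602|/√(π²+ln²0.602) = 0.159.
t_p = π/ω_d ⇒ ω_d = 13.7 rad/s; then ω_n = ω_d/√(1−ζ²) = 13.9 rad/s.
t_s ≈ 4/(ζω_n) = 4/(0.159·13.9) = 1.80 s.

t_s ≈ 1.80 s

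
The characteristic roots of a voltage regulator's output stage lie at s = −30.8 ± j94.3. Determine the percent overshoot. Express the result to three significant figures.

With σ = 30.8, ω_d = 94.3: ω_n = √(σ²+ω_d²) = 99.2 rad/s, ζ = σ/ω_n = 0.310.
%OS = 100 e^{−πζ/√(1−ζ²)} with ζ = 0.310 gives 35.8%.

%OS ≈ 35.8%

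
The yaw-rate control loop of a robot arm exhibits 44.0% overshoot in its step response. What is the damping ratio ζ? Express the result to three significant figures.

ζ ≈ 0.253

From %OS = 100·exp(−πζ/√(1−ζ²)), invert to get ζ = −ln(OS)/√(π² + ln²(OS)) with OS = 0.440.
−ln 0.440 = 0.8210, so ζ = 0.8210/√(π² + 0.6740) = 0.253.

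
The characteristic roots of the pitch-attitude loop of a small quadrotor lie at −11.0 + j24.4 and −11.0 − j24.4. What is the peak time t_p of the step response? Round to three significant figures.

t_p ≈ 0.129 s

t_p = π/ω_d with ω_d = 24.4 (the imaginary part), so t_p = 0.129 s.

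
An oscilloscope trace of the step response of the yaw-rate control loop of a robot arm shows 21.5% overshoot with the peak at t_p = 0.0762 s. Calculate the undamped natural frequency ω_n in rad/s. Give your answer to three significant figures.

From the overshoot, ζ = −ln(OS)/√(π²+ln²(OS)) = 0.439.
t_p = π/ω_d ⇒ ω_d = 41.2 rad/s; then ω_n = ω_d/√(1−ζ²) = 45.9 rad/s.

ω_n ≈ 45.9 rad/s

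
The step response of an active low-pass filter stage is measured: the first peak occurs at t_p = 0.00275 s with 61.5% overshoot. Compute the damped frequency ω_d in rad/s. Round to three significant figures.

ω_d ≈ 1140 rad/s

t_p = π/ω_d, so ω_d = π/0.00275 = 1140 rad/s.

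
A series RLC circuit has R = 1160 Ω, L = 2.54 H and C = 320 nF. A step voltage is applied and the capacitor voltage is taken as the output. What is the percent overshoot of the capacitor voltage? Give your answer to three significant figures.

For a series RLC circuit (capacitor voltage as output), ω_n = 1/√(LC) = 1/√(2.54 H · 320 nF) = 1110 rad/s.
ζ = (R/2)·√(C/L) = (1160/2)·√(320 nF/2.54 H) = 0.206.
%OS = 100 e^{−πζ/√(1−ζ²)} with ζ = 0.206 gives 51.6%.

%OS ≈ 51.6%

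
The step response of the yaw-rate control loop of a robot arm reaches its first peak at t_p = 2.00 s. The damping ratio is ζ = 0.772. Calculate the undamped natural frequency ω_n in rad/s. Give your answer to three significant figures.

Peak time t_p = π/ω_d, so ω_d = π/t_p = π/2.00 = 1.57 rad/s.
ω_n = ω_d/√(1−ζ²) = 1.57/√0.404 = 2.47 rad/s.

ω_n ≈ 2.47 rad/s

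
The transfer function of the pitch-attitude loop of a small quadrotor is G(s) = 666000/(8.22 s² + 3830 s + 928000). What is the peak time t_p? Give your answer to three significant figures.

t_p ≈ 0.0130 s

Dividing through by 8.22: denominator becomes s² + 465.9 s + 112900.
So ω_n = √112900 = 336 rad/s and ζ = 465.9/(2·336) = 0.693.
ω_d = 336·√(1 − 0.693²) = 242 rad/s. t_p = π/ω_d = 0.0130 s.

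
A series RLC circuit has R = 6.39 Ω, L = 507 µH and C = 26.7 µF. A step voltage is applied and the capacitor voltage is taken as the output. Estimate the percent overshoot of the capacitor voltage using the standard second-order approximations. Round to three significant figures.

For a series RLC circuit (capacitor voltage as output), ω_n = 1/√(LC) = 1/√(507 µH · 26.7 µF) = 8590 rad/s.
ζ = (R/2)·√(C/L) = (6.39/2)·√(26.7 µF/507 µH) = 0.733.
%OS = 100·exp(−πζ/√(1−ζ²)) = 3.38%.

%OS ≈ 3.38%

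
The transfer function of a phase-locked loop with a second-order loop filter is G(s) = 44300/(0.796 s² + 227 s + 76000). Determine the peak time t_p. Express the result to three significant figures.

t_p ≈ 0.0115 s

Dividing through by 0.796: denominator becomes s² + 285.2 s + 95480.
So ω_n = √95480 = 309 rad/s and ζ = 285.2/(2·309) = 0.461.
The damped frequency ω_d = ω_n√(1−ζ²) = 274 rad/s. t_p = π/ω_d = 0.0115 s.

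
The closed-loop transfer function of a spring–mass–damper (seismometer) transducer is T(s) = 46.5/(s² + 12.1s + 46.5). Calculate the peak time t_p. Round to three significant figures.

t_p ≈ 0.999 s

ω_n = √46.5 = 6.82 rad/s; ζ = 12.1/(2·6.82) = 0.887.
ω_d = 6.82·√(1 − 0.887²) = 3.15 rad/s. Then t_p = π/ω_d = 0.999 s.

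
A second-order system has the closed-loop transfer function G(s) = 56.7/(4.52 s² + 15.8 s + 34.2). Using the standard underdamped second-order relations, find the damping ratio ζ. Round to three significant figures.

ζ ≈ 0.635

Dividing through by 4.52: denominator becomes s² + 3.496 s + 7.566.
So ω_n = √7.566 = 2.75 rad/s and ζ = 3.496/(2·2.75) = 0.635.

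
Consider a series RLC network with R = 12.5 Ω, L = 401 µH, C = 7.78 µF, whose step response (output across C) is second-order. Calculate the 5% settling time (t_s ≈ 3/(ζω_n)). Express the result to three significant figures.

t_s ≈ 0.000192 s

For a series RLC circuit (capacitor voltage as output), ω_n = 1/√(LC) = 1/√(401 µH · 7.78 µF) = 17900 rad/s.
ζ = (R/2)·√(C/L) = (12.5/2)·√(7.78 µF/401 µH) = 0.871.
t_s ≈ 3/(ζω_n) = 0.000192 s.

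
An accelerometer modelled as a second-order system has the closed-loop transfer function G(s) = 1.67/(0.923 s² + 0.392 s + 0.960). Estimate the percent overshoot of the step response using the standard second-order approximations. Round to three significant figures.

%OS ≈ 51.2%

Dividing through by 0.923: denominator becomes s² + 0.4247 s + 1.040.
So ω_n = √1.040 = 1.02 rad/s and ζ = 0.4247/(2·1.02) = 0.208.
Overshoot: exp(−π·0.208/√(1−0.208²)) = 0.512, i.e. 51.2%.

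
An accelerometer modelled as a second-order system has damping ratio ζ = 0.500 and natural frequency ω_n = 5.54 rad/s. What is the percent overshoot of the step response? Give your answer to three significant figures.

For an underdamped second-order system, %OS = 100·exp(−πζ/√(1−ζ²)).
πζ/√(1−ζ²) = π·0.500/√(1−0.250) = 1.814, so %OS = 100·e^(−1.814) = 16.3%.

%OS ≈ 16.3%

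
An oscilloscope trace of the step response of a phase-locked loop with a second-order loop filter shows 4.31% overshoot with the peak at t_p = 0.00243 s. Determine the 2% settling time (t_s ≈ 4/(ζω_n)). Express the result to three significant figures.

From the overshoot, ζ = −ln(OS)/√(π²+ln²(OS)) = 0.707.
t_p = π/ω_d ⇒ ω_d = 1290 rad/s; then ω_n = ω_d/√(1−ζ²) = 1830 rad/s.
t_s ≈ 4/(ζω_n) = 4/(0.707·1830) = 0.00309 s.

t_s ≈ 0.00309 s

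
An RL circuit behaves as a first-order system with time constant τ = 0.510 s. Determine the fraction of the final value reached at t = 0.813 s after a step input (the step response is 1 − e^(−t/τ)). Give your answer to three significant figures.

y/y_∞ ≈ 0.797

y(t)/y_∞ = 1 − e^(−t/τ) = 1 − e^(−0.813/0.510) = 1 − e^(−1.59) = 0.797.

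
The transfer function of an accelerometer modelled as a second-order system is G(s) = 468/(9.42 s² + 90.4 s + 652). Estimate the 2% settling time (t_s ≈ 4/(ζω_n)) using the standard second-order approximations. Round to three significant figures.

Dividing through by 9.42: denominator becomes s² + 9.597 s + 69.21.
So ω_n = √69.21 = 8.32 rad/s and ζ = 9.597/(2·8.32) = 0.577.
t_s ≈ 4/(ζω_n) = 0.834 s.

t_s ≈ 0.834 s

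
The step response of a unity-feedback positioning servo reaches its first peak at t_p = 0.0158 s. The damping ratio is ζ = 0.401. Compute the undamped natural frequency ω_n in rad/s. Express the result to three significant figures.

Peak time t_p = π/ω_d, so ω_d = π/t_p = π/0.0158 = 199 rad/s.
ω_n = ω_d/√(1−ζ²) = 199/√0.839 = 217 rad/s.

ω_n ≈ 217 rad/s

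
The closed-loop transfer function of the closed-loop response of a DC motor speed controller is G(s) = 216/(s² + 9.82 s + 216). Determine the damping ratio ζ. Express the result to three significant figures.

Matching coefficients with s² + 2ζω_n s + ω_n² gives ω_n² = 216 ⇒ ω_n = 14.7 rad/s, and ζ = 9.82/(2ω_n) = 0.334.

ζ ≈ 0.334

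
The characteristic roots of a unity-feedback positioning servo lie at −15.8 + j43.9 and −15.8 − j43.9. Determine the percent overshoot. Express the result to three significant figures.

|pole| = ω_n = √(15.8² + 43.9²) = 46.7 rad/s; ζ = cos θ = σ/ω_n = 0.339.
Overshoot: exp(−π·0.339/√(1−0.339²)) = 0.323, i.e. 32.3%.

%OS ≈ 32.3%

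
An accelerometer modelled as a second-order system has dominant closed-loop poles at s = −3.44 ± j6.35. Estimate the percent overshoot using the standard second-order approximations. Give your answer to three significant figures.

The poles are at −σ ± jω_d with σ = 3.44 and ω_d = 6.35, so ω_n = √(σ²+ω_d²) = 7.22 rad/s and ζ = σ/ω_n = 0.476.
%OS = 100 e^{−πζ/√(1−ζ²)} with ζ = 0.476 gives 18.2%.

%OS ≈ 18.2%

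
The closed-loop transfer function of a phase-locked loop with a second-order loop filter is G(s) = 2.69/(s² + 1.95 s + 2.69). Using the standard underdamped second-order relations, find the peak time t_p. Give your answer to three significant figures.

t_p ≈ 2.38 s

Comparing the denominator to s² + 2ζω_n s + ω_n²: ω_n = √2.69 = 1.64 rad/s, and 2ζω_n = 1.95 so ζ = 1.95/(2·1.64) = 0.594.
ω_d = 1.64·√(1 − 0.594²) = 1.32 rad/s. Then t_p = π/ω_d = 2.38 s.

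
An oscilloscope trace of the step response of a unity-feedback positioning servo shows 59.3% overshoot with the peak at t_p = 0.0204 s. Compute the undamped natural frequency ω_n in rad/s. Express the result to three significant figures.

ζ from %OS: ζ = |ln 0.593|/√(π²+ln²0.593) = 0.164.
t_p = π/ω_d ⇒ ω_d = 154 rad/s; then ω_n = ω_d/√(1−ζ²) = 156 rad/s.

ω_n ≈ 156 rad/s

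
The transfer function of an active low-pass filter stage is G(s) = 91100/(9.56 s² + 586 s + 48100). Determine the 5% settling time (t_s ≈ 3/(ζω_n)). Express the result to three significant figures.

t_s ≈ 0.0979 s

Dividing through by 9.56: denominator becomes s² + 61.30 s + 5031.
So ω_n = √5031 = 70.9 rad/s and ζ = 61.30/(2·70.9) = 0.432.
t_s ≈ 3/(ζω_n) = 0.0979 s.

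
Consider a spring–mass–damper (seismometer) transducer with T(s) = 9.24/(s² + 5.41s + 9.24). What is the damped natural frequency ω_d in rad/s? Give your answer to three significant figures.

Comparing the denominator to s² + 2ζω_n s + ω_n²: ω_n = √9.24 = 3.04 rad/s, and 2ζω_n = 5.41 so ζ = 5.41/(2·3.04) = 0.890.
The damped frequency ω_d = ω_n√(1−ζ²) = 1.39 rad/s.

ω_d ≈ 1.39 rad/s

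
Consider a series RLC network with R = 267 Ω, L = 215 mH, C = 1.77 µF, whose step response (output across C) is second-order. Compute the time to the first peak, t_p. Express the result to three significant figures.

For a series RLC circuit (capacitor voltage as output), ω_n = 1/√(LC) = 1/√(215 mH · 1.77 µF) = 1620 rad/s.
ζ = (R/2)·√(C/L) = (267/2)·√(1.77 µF/215 mH) = 0.383.
ω_d = ω_n√(1−ζ²) = 1500 rad/s. t_p = π/ω_d = 0.00210 s.

t_p ≈ 0.00210 s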